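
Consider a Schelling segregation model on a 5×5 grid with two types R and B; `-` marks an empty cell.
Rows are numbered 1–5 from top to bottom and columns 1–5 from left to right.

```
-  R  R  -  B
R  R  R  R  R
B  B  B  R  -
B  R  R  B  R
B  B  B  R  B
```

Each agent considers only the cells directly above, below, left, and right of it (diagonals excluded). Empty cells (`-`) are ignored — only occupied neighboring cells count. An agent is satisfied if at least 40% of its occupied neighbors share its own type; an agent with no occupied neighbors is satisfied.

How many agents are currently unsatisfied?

(1,2)R 2/2 ✓
(1,3)R 2/2 ✓
(1,5)B 0/1 ✗
(2,1)R 1/2 ✓
(2,2)R 3/4 ✓
(2,3)R 3/4 ✓
(2,4)R 3/3 ✓
(2,5)R 1/2 ✓
(3,1)B 2/3 ✓
(3,2)B 2/4 ✓
(3,3)B 1/4 ✗
(3,4)R 1/3 ✗
(4,1)B 2/3 ✓
(4,2)R 1/4 ✗
(4,3)R 1/4 ✗
(4,4)B 0/4 ✗
(4,5)R 0/2 ✗
(5,1)B 2/2 ✓
(5,2)B 2/3 ✓
(5,3)B 1/3 ✗
(5,4)R 0/3 ✗
(5,5)B 0/2 ✗
Unsatisfied: (1,5), (3,3), (3,4), (4,2), (4,3), (4,4), (4,5), (5,3), (5,4), (5,5) — 10 in total.

10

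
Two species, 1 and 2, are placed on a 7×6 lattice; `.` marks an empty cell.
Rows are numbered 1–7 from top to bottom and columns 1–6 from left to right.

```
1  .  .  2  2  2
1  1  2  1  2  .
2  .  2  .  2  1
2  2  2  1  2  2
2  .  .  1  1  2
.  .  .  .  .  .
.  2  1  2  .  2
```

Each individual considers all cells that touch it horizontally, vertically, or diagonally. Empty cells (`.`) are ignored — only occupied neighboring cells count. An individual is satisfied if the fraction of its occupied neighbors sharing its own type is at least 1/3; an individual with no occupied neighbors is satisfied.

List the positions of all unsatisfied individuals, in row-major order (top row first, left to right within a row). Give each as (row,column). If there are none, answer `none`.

Row 1: (1,1)1 2/2 ✓ · (1,4)2 3/4 ✓ · (1,5)2 3/4 ✓ · (1,6)2 2/2 ✓
Row 2: (2,1)1 2/3 ✓ · (2,2)1 2/5 ✓ · (2,3)2 2/4 ✓ · (2,4)1 0/6 ✗ · (2,5)2 4/6 ✓
Row 3: (3,1)2 2/4 ✓ · (3,3)2 3/6 ✓ · (3,5)2 3/6 ✓ · (3,6)1 0/4 ✗
Row 4: (4,1)2 3/3 ✓ · (4,2)2 5/5 ✓ · (4,3)2 2/4 ✓ · (4,4)1 2/6 ✓ · (4,5)2 3/7 ✓ · (4,6)2 3/5 ✓
Row 5: (5,1)2 2/2 ✓ · (5,4)1 2/4 ✓ · (5,5)1 2/5 ✓ · (5,6)2 2/3 ✓
Row 7: (7,2)2 0/1 ✗ · (7,3)1 0/2 ✗ · (7,4)2 0/1 ✗ · (7,6)2 0/0 ✓

(2,4), (3,6), (7,2), (7,3), (7,4)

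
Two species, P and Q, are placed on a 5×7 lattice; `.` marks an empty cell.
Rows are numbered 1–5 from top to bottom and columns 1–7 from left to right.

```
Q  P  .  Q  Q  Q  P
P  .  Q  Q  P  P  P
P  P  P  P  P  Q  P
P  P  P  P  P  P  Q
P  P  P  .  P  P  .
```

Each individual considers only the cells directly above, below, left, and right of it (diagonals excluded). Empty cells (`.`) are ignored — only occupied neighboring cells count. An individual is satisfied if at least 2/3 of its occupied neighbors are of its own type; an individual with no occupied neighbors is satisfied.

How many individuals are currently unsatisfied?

Row 1: (1,1)Q 0/2 ✗ · (1,2)P 0/1 ✗ · (1,4)Q 2/2 ✓ · (1,5)Q 2/3 ✓ · (1,6)Q 1/3 ✗ · (1,7)P 1/2 ✗
Row 2: (2,1)P 1/2 ✗ · (2,3)Q 1/2 ✗ · (2,4)Q 2/4 ✗ · (2,5)P 2/4 ✗ · (2,6)P 2/4 ✗ · (2,7)P 3/3 ✓
Row 3: (3,1)P 3/3 ✓ · (3,2)P 3/3 ✓ · (3,3)P 3/4 ✓ · (3,4)P 3/4 ✓ · (3,5)P 3/4 ✓ · (3,6)Q 0/4 ✗ · (3,7)P 1/3 ✗
Row 4: (4,1)P 3/3 ✓ · (4,2)P 4/4 ✓ · (4,3)P 4/4 ✓ · (4,4)P 3/3 ✓ · (4,5)P 4/4 ✓ · (4,6)P 2/4 ✗ · (4,7)Q 0/2 ✗
Row 5: (5,1)P 2/2 ✓ · (5,2)P 3/3 ✓ · (5,3)P 2/2 ✓ · (5,5)P 2/2 ✓ · (5,6)P 2/2 ✓
Unsatisfied: (1,1), (1,2), (1,6), (1,7), (2,1), (2,3), (2,4), (2,5), (2,6), (3,6), (3,7), (4,6), (4,7) — 13 in total.

13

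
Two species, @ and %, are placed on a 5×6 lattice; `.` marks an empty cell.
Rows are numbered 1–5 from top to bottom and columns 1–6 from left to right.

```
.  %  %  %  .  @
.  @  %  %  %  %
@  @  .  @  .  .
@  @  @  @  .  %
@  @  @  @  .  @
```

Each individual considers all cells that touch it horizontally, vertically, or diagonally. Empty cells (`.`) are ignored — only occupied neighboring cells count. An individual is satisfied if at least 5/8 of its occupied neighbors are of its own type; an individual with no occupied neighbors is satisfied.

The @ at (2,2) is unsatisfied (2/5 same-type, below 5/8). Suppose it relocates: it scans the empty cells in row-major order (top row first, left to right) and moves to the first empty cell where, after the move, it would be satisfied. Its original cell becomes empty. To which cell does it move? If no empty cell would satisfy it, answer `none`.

Vacating (2,2). Empty cells in order:
  (1,1): 0/1 same-type → still unsatisfied.
  (1,5): 1/5 same-type → still unsatisfied.
  (2,1): 2/3 same-type → satisfied — stop here.

(2,1)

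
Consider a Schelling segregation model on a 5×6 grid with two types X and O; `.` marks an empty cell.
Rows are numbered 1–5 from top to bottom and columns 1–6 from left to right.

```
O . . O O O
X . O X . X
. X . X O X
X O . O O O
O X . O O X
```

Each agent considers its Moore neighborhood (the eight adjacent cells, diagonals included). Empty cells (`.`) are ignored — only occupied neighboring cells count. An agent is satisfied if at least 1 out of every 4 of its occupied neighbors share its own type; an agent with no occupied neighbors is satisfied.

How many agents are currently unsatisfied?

Row 1: (1,1)O 0/1 not · (1,4)O 2/3 satisfied · (1,5)O 2/4 satisfied · (1,6)O 1/2 satisfied
Row 2: (2,1)X 1/2 satisfied · (2,3)O 1/4 satisfied · (2,4)X 1/5 not · (2,6)X 1/4 satisfied
Row 3: (3,2)X 2/4 satisfied · (3,4)X 1/5 not · (3,5)O 3/7 satisfied · (3,6)X 1/4 satisfied
Row 4: (4,1)X 2/4 satisfied · (4,2)O 1/4 satisfied · (4,4)O 4/5 satisfied · (4,5)O 5/8 satisfied · (4,6)O 3/5 satisfied
Row 5: (5,1)O 1/3 satisfied · (5,2)X 1/3 satisfied · (5,4)O 3/3 satisfied · (5,5)O 4/5 satisfied · (5,6)X 0/3 not
Unsatisfied: (1,1), (2,4), (3,4), (5,6) — 4 in total.

4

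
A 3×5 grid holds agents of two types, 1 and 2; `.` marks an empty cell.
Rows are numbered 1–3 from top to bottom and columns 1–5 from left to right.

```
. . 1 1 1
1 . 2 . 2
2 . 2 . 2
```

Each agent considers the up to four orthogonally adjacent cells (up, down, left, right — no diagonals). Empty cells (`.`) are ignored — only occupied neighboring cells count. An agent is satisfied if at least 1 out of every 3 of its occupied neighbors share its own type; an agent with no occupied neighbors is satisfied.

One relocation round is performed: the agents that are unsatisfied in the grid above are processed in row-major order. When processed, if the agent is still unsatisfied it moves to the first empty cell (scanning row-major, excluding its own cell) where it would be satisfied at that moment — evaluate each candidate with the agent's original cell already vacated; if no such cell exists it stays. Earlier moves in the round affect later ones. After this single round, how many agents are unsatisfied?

Initially unsatisfied (in order): (2,1), (3,1).
  (2,1) → (1,1).
  (3,1): now satisfied by earlier moves; stays.
Resulting grid:
1 . 1 1 1
. . 2 . 2
2 . 2 . 2
All satisfied now.

0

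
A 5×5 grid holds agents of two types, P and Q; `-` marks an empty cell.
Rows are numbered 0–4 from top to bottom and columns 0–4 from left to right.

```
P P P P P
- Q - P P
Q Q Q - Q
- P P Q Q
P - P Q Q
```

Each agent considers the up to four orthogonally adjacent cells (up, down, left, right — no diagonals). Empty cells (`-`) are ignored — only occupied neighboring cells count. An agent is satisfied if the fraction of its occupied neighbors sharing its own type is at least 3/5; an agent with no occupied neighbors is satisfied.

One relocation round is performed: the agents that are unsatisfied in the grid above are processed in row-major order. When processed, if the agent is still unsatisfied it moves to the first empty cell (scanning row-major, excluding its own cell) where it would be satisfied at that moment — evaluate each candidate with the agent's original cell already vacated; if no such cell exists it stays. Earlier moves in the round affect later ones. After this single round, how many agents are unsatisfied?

Initially unsatisfied (in order): (1,1), (2,2), (2,4), (3,1), (3,2), (4,2).
  (1,1) → (2,3).
  (2,2): now satisfied by earlier moves; stays.
  (2,4): now satisfied by earlier moves; stays.
  (3,1) → (1,2).
  (3,2) → (1,1).
  (4,2) → (1,0).
Resulting grid:
P P P P P
P P P P P
Q Q Q Q Q
- - - Q Q
P - - Q Q
Unsatisfied now: (2,0).

1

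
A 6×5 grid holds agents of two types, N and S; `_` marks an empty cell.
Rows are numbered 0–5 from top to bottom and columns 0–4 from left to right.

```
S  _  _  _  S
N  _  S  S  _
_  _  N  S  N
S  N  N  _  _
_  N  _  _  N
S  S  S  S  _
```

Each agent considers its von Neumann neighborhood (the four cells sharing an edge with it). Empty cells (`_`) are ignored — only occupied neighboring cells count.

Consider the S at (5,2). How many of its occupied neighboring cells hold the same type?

2

Occupied neighbors of (5,2): (5,1)=S, (5,3)=S.
Same type (S): 2 of 2.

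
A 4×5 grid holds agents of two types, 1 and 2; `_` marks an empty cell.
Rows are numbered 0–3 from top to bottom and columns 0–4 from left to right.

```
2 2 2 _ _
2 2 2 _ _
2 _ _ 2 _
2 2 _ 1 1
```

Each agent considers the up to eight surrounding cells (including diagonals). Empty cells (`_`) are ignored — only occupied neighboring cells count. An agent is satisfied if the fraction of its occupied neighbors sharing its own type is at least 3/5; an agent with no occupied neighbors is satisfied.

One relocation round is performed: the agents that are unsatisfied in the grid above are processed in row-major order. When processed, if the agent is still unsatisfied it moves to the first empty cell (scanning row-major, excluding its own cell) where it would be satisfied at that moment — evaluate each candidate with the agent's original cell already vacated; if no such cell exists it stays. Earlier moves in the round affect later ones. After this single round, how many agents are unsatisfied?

Initially unsatisfied (in order): (2,3), (3,3), (3,4).
  (2,3) → (0,3).
  (3,3): now satisfied by earlier moves; stays.
  (3,4): now satisfied by earlier moves; stays.
Resulting grid:
2 2 2 2 _
2 2 2 _ _
2 _ _ _ _
2 2 _ 1 1
All satisfied now.

0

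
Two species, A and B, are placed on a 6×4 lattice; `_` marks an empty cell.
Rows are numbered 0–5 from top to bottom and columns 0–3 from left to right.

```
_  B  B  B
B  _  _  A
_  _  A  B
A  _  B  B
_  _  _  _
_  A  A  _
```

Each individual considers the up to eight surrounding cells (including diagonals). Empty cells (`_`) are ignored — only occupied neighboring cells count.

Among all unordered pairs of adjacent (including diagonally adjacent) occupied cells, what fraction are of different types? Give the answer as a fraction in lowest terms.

3/7

Scan each occupied cell's neighbors to the right and below (and the two forward diagonals) so each pair is counted once.
Row 0: B(0,1)–B(0,2)= B(0,1)–B(1,0)= B(0,2)–B(0,3)= B(0,2)–A(1,3)≠ B(0,3)–A(1,3)≠  → 2/5 unlike.
Row 1: A(1,3)–B(2,3)≠ A(1,3)–A(2,2)=  → 1/2 unlike.
Row 2: A(2,2)–B(2,3)≠ A(2,2)–B(3,2)≠ A(2,2)–B(3,3)≠ B(2,3)–B(3,3)= B(2,3)–B(3,2)=  → 3/5 unlike.
Row 3: B(3,2)–B(3,3)=  → 0/1 unlike.
Row 5: A(5,1)–A(5,2)=  → 0/1 unlike.
Total adjacent occupied pairs: 14; unlike-type pairs: 6.
6/14 reduces to 3/7.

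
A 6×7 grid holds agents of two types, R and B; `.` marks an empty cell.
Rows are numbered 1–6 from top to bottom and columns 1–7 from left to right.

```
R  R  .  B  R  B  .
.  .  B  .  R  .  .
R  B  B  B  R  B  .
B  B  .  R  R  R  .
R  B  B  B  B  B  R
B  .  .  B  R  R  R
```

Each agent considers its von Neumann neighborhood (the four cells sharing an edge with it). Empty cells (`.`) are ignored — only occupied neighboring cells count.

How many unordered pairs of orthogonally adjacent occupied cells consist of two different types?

18

Scan each occupied cell's neighbors to the right and below so each pair is counted once.
From row 1: 2 unlike of 4 pairs (running 2/4).
From row 2: 0 unlike of 2 pairs (running 2/6).
From row 3: 6 unlike of 10 pairs (running 8/16).
From row 4: 4 unlike of 8 pairs (running 12/24).
From row 5: 5 unlike of 11 pairs (running 17/35).
From row 6: 1 unlike of 3 pairs (running 18/38).
Total adjacent occupied pairs: 38; unlike-type pairs: 18.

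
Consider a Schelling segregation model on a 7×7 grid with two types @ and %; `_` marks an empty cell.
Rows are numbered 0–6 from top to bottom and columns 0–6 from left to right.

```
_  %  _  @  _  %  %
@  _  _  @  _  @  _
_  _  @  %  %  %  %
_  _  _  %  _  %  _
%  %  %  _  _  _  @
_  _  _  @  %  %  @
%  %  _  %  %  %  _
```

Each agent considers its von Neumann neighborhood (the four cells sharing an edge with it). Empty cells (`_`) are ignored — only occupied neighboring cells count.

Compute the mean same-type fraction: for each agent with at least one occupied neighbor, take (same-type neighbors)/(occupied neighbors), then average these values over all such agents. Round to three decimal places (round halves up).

0.743

Row 0: (0,1)% — no occupied neighbors · (0,3)@ 1/1 · (0,5)% 1/2 · (0,6)% 1/1
Row 1: (1,0)@ — no occupied neighbors · (1,3)@ 1/2 · (1,5)@ 0/2
Row 2: (2,2)@ 0/1 · (2,3)% 2/4 · (2,4)% 2/2 · (2,5)% 3/4 · (2,6)% 1/1
Row 3: (3,3)% 1/1 · (3,5)% 1/1
Row 4: (4,0)% 1/1 · (4,1)% 2/2 · (4,2)% 1/1 · (4,6)@ 1/1
Row 5: (5,3)@ 0/2 · (5,4)% 2/3 · (5,5)% 2/3 · (5,6)@ 1/2
Row 6: (6,0)% 1/1 · (6,1)% 1/1 · (6,3)% 1/2 · (6,4)% 3/3 · (6,5)% 2/2
Sum over 25 agents: 1/1 + 1/2 + 1/1 + 1/2 + 0/2 + 0/1 + 2/4 + 2/2 + 3/4 + 1/1 + 1/1 + 1/1 + 1/1 + 2/2 + 1/1 + 1/1 + 0/2 + 2/3 + 2/3 + 1/2 + 1/1 + 1/1 + 1/2 + 3/3 + 2/2 = 223/12; mean = 223/12 ÷ 25 = 223/300 = 0.743333… → 0.743.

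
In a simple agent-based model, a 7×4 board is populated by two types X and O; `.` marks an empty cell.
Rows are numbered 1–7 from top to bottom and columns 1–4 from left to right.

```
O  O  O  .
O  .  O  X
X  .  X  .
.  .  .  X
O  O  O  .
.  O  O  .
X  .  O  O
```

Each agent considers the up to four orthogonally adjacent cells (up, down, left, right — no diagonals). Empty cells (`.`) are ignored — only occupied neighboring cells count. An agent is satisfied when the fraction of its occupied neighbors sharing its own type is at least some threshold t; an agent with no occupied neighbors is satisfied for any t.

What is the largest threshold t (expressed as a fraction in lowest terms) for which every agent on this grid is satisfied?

0/1

(1,1)O 2/2
(1,2)O 2/2
(1,3)O 2/2
(2,1)O 1/2
(2,3)O 1/3
(2,4)X 0/1
(3,1)X 0/1
(3,3)X 0/1
(4,4)X — no occupied neighbors
(5,1)O 1/1
(5,2)O 3/3
(5,3)O 2/2
(6,2)O 2/2
(6,3)O 3/3
(7,1)X — no occupied neighbors
(7,3)O 2/2
(7,4)O 1/1
The smallest same-type fraction is 0/1 at (2,4), which reduces to 0/1. Any threshold above that leaves this agent unsatisfied.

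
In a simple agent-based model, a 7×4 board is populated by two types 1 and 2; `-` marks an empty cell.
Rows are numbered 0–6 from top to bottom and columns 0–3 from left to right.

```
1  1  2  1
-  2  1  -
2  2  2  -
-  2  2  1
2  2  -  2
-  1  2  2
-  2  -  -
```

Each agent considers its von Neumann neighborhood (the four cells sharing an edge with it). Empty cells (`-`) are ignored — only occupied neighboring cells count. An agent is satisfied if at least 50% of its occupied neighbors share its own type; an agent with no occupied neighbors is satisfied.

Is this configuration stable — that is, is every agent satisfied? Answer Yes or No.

Row 0: (0,0)1 1/1 ok · (0,1)1 1/3 unhappy · (0,2)2 0/3 unhappy · (0,3)1 0/1 unhappy
Row 1: (1,1)2 1/3 unhappy · (1,2)1 0/3 unhappy
Row 2: (2,0)2 1/1 ok · (2,1)2 4/4 ok · (2,2)2 2/3 ok
Row 3: (3,1)2 3/3 ok · (3,2)2 2/3 ok · (3,3)1 0/2 unhappy
Row 4: (4,0)2 1/1 ok · (4,1)2 2/3 ok · (4,3)2 1/2 ok
Row 5: (5,1)1 0/3 unhappy · (5,2)2 1/2 ok · (5,3)2 2/2 ok
Row 6: (6,1)2 0/1 unhappy
For instance (0,1) has only 1/3 same-type neighbors, below 1/2.

No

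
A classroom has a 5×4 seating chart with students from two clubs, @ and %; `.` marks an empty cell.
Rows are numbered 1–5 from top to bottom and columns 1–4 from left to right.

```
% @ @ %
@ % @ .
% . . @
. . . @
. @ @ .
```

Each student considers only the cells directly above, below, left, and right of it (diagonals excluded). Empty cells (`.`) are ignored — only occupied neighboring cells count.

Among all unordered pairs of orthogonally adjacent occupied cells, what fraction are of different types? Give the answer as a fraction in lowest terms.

Scan each occupied cell's neighbors to the right and below so each pair is counted once.
Row 1: %(1,1)–@(1,2)≠ %(1,1)–@(2,1)≠ @(1,2)–@(1,3)= @(1,2)–%(2,2)≠ @(1,3)–%(1,4)≠ @(1,3)–@(2,3)=  → 4/6 unlike.
Row 2: @(2,1)–%(2,2)≠ @(2,1)–%(3,1)≠ %(2,2)–@(2,3)≠  → 3/3 unlike.
Row 3: @(3,4)–@(4,4)=  → 0/1 unlike.
Row 5: @(5,2)–@(5,3)=  → 0/1 unlike.
Total adjacent occupied pairs: 11; unlike-type pairs: 7.
7/11 is already in lowest terms.

7/11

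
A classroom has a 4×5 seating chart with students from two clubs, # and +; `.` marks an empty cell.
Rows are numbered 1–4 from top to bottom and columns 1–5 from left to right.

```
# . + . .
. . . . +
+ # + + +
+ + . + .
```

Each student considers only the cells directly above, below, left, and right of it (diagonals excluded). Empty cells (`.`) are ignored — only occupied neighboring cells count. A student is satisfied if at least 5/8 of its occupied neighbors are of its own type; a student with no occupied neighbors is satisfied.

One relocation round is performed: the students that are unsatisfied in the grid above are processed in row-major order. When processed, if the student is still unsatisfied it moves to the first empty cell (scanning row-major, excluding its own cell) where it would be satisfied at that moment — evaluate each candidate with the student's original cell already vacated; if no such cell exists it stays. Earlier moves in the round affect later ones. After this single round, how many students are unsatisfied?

0

Initially unsatisfied (in order): (3,1), (3,2), (3,3), (4,2).
  (3,1) → (1,4).
  (3,2) → (2,1).
  (3,3): now satisfied by earlier moves; stays.
  (4,2): now satisfied by earlier moves; stays.
Resulting grid:
# . + + .
# . . . +
. . + + +
+ + . + .
All satisfied now.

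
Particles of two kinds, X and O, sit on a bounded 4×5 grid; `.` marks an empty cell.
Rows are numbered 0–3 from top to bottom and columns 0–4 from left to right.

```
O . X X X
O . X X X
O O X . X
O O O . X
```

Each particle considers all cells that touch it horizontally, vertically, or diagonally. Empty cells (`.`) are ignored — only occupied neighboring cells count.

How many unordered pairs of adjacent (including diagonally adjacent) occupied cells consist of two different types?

Scan each occupied cell's neighbors to the right and below (and the two forward diagonals) so each pair is counted once.
Row 0: O(0,0)–O(1,0)= X(0,2)–X(0,3)= X(0,2)–X(1,2)= X(0,2)–X(1,3)= X(0,3)–X(0,4)= X(0,3)–X(1,3)= X(0,3)–X(1,4)= X(0,3)–X(1,2)= X(0,4)–X(1,4)= X(0,4)–X(1,3)=  → 0/10 unlike.
Row 1: O(1,0)–O(2,0)= O(1,0)–O(2,1)= X(1,2)–X(1,3)= X(1,2)–X(2,2)= X(1,2)–O(2,1)≠ X(1,3)–X(1,4)= X(1,3)–X(2,4)= X(1,3)–X(2,2)= X(1,4)–X(2,4)=  → 1/9 unlike.
Row 2: O(2,0)–O(2,1)= O(2,0)–O(3,0)= O(2,0)–O(3,1)= O(2,1)–X(2,2)≠ O(2,1)–O(3,1)= O(2,1)–O(3,2)= O(2,1)–O(3,0)= X(2,2)–O(3,2)≠ X(2,2)–O(3,1)≠ X(2,4)–X(3,4)=  → 3/10 unlike.
Row 3: O(3,0)–O(3,1)= O(3,1)–O(3,2)=  → 0/2 unlike.
Total adjacent occupied pairs: 31; unlike-type pairs: 4.

4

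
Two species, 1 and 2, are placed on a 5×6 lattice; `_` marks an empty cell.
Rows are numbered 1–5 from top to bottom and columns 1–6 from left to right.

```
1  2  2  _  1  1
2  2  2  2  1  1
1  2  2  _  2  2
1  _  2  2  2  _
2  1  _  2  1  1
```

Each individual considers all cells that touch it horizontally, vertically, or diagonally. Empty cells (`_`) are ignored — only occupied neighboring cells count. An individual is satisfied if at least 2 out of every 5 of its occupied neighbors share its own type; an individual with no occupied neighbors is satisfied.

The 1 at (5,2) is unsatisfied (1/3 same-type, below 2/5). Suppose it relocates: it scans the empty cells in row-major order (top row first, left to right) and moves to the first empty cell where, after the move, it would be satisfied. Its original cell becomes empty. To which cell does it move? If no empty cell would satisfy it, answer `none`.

(1,4)

Vacating (5,2). Empty cells in order:
  (1,4): 2/5 same-type → satisfied — stop here.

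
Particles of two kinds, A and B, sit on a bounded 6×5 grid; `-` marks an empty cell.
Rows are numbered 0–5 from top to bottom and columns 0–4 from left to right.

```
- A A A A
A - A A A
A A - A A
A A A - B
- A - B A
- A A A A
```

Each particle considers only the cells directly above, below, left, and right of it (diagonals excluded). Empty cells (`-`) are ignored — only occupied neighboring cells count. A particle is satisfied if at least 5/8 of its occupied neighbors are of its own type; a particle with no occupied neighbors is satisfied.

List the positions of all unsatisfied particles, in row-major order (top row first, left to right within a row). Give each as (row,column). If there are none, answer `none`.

(0,1)A 1/1 satisfied
(0,2)A 3/3 satisfied
(0,3)A 3/3 satisfied
(0,4)A 2/2 satisfied
(1,0)A 1/1 satisfied
(1,2)A 2/2 satisfied
(1,3)A 4/4 satisfied
(1,4)A 3/3 satisfied
(2,0)A 3/3 satisfied
(2,1)A 2/2 satisfied
(2,3)A 2/2 satisfied
(2,4)A 2/3 satisfied
(3,0)A 2/2 satisfied
(3,1)A 4/4 satisfied
(3,2)A 1/1 satisfied
(3,4)B 0/2 not
(4,1)A 2/2 satisfied
(4,3)B 0/2 not
(4,4)A 1/3 not
(5,1)A 2/2 satisfied
(5,2)A 2/2 satisfied
(5,3)A 2/3 satisfied
(5,4)A 2/2 satisfied

(3,4), (4,3), (4,4)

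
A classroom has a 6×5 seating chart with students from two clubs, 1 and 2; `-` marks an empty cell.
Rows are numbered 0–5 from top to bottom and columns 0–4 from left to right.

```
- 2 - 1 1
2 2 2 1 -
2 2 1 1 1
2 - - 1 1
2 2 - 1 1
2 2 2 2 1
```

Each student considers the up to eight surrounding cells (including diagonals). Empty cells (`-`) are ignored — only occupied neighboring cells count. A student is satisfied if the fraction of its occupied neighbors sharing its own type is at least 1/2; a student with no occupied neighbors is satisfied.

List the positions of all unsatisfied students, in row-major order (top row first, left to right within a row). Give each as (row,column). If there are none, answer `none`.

Row 0: (0,1)2 3/3 ✓ · (0,3)1 2/3 ✓ · (0,4)1 2/2 ✓
Row 1: (1,0)2 4/4 ✓ · (1,1)2 5/6 ✓ · (1,2)2 3/7 ✗ · (1,3)1 5/6 ✓
Row 2: (2,0)2 4/4 ✓ · (2,1)2 5/6 ✓ · (2,2)1 3/6 ✓ · (2,3)1 5/6 ✓ · (2,4)1 4/4 ✓
Row 3: (3,0)2 4/4 ✓ · (3,3)1 6/6 ✓ · (3,4)1 5/5 ✓
Row 4: (4,0)2 4/4 ✓ · (4,1)2 5/5 ✓ · (4,3)1 4/6 ✓ · (4,4)1 4/5 ✓
Row 5: (5,0)2 3/3 ✓ · (5,1)2 4/4 ✓ · (5,2)2 3/4 ✓ · (5,3)2 1/4 ✗ · (5,4)1 2/3 ✓

(1,2), (5,3)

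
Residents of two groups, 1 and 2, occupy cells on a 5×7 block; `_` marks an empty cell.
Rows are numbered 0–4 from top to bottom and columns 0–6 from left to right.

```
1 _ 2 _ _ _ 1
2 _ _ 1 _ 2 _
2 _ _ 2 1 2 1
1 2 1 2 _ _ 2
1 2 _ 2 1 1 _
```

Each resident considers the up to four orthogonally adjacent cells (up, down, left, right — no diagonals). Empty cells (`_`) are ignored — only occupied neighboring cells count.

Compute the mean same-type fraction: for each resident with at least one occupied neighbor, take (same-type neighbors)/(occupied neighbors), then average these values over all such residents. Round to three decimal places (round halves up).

Row 0: (0,0)1 0/1 · (0,2)2 — no occupied neighbors · (0,6)1 — no occupied neighbors
Row 1: (1,0)2 1/2 · (1,3)1 0/1 · (1,5)2 1/1
Row 2: (2,0)2 1/2 · (2,3)2 1/3 · (2,4)1 0/2 · (2,5)2 1/3 · (2,6)1 0/2
Row 3: (3,0)1 1/3 · (3,1)2 1/3 · (3,2)1 0/2 · (3,3)2 2/3 · (3,6)2 0/1
Row 4: (4,0)1 1/2 · (4,1)2 1/2 · (4,3)2 1/2 · (4,4)1 1/2 · (4,5)1 1/1
Sum over 19 residents: 0/1 + 1/2 + 0/1 + 1/1 + 1/2 + 1/3 + 0/2 + 1/3 + 0/2 + 1/3 + 1/3 + 0/2 + 2/3 + 0/1 + 1/2 + 1/2 + 1/2 + 1/2 + 1/1 = 7; mean = 7 ÷ 19 = 7/19 = 0.368421… → 0.368.

0.368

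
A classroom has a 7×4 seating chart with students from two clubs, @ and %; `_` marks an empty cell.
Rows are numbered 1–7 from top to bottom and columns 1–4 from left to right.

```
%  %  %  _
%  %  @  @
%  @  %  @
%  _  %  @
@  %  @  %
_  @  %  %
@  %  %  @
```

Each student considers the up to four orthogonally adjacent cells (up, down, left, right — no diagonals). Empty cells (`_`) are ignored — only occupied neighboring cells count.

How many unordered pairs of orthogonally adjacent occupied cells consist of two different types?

21

Scan each occupied cell's neighbors to the right and below so each pair is counted once.
From row 1: 1 unlike of 5 pairs (running 1/5).
From row 2: 3 unlike of 7 pairs (running 4/12).
From row 3: 3 unlike of 6 pairs (running 7/18).
From row 4: 4 unlike of 4 pairs (running 11/22).
From row 5: 5 unlike of 6 pairs (running 16/28).
From row 6: 3 unlike of 5 pairs (running 19/33).
From row 7: 2 unlike of 3 pairs (running 21/36).
Total adjacent occupied pairs: 36; unlike-type pairs: 21.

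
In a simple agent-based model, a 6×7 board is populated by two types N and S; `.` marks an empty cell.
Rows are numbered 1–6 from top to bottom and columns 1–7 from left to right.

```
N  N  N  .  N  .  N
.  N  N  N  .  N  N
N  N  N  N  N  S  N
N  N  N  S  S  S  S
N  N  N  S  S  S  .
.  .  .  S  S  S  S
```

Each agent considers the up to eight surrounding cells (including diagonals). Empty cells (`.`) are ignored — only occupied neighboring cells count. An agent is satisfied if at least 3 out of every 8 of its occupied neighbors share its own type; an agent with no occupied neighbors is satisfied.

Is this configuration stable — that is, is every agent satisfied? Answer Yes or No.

Yes

(1,1)N 2/2 satisfied
(1,2)N 4/4 satisfied
(1,3)N 4/4 satisfied
(1,5)N 2/2 satisfied
(1,7)N 2/2 satisfied
(2,2)N 7/7 satisfied
(2,3)N 7/7 satisfied
(2,4)N 6/6 satisfied
(2,6)N 5/6 satisfied
(2,7)N 3/4 satisfied
(3,1)N 4/4 satisfied
(3,2)N 7/7 satisfied
(3,3)N 7/8 satisfied
(3,4)N 5/7 satisfied
(3,5)N 3/7 satisfied
(3,6)S 3/7 satisfied
(3,7)N 2/5 satisfied
(4,1)N 5/5 satisfied
(4,2)N 8/8 satisfied
(4,3)N 6/8 satisfied
(4,4)S 3/8 satisfied
(4,5)S 6/8 satisfied
(4,6)S 5/7 satisfied
(4,7)S 3/4 satisfied
(5,1)N 3/3 satisfied
(5,2)N 5/5 satisfied
(5,3)N 3/6 satisfied
(5,4)S 5/7 satisfied
(5,5)S 8/8 satisfied
(5,6)S 7/7 satisfied
(6,4)S 3/4 satisfied
(6,5)S 5/5 satisfied
(6,6)S 4/4 satisfied
(6,7)S 2/2 satisfied
All meet the threshold, so the configuration is stable.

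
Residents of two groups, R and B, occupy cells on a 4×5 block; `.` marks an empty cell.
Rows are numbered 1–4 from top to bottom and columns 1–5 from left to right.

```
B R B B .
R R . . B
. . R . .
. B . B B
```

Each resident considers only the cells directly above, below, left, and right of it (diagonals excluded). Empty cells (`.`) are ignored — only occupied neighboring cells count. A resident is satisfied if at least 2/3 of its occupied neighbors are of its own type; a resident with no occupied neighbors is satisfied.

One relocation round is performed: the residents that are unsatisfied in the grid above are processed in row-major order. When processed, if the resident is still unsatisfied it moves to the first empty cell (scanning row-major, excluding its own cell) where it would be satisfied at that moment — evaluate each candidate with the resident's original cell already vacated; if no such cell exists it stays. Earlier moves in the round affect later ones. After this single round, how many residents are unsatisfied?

Initially unsatisfied (in order): (1,1), (1,2), (1,3), (2,1).
  (1,1) → (1,5).
  (1,2) → (1,1).
  (1,3): now satisfied by earlier moves; stays.
  (2,1): now satisfied by earlier moves; stays.
Resulting grid:
R . B B B
R R . . B
. . R . .
. B . B B
All satisfied now.

0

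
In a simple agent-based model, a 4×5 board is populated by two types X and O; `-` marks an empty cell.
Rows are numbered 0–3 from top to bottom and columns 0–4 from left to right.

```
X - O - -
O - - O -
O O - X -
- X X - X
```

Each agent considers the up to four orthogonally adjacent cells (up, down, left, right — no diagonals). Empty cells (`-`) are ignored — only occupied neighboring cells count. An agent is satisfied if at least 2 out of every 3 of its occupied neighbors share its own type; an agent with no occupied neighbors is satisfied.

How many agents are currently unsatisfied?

Row 0: (0,0)X 0/1 ✗ · (0,2)O 0/0 ✓
Row 1: (1,0)O 1/2 ✗ · (1,3)O 0/1 ✗
Row 2: (2,0)O 2/2 ✓ · (2,1)O 1/2 ✗ · (2,3)X 0/1 ✗
Row 3: (3,1)X 1/2 ✗ · (3,2)X 1/1 ✓ · (3,4)X 0/0 ✓
Unsatisfied: (0,0), (1,0), (1,3), (2,1), (2,3), (3,1) — 6 in total.

6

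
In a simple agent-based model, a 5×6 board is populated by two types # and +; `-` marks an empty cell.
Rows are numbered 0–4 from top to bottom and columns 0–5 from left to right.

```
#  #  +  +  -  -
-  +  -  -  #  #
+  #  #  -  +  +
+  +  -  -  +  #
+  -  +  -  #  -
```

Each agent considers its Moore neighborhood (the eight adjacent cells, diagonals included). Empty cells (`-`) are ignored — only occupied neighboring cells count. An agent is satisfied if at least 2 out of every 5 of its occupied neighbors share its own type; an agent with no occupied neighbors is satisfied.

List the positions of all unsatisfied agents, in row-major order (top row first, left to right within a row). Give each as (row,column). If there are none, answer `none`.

(0,0)# 1/2 satisfied
(0,1)# 1/3 not
(0,2)+ 2/3 satisfied
(0,3)+ 1/2 satisfied
(1,1)+ 2/6 not
(1,4)# 1/4 not
(1,5)# 1/3 not
(2,0)+ 3/4 satisfied
(2,1)# 1/5 not
(2,2)# 1/3 not
(2,4)+ 2/5 satisfied
(2,5)+ 2/5 satisfied
(3,0)+ 3/4 satisfied
(3,1)+ 4/6 satisfied
(3,4)+ 2/4 satisfied
(3,5)# 1/4 not
(4,0)+ 2/2 satisfied
(4,2)+ 1/1 satisfied
(4,4)# 1/2 satisfied

(0,1), (1,1), (1,4), (1,5), (2,1), (2,2), (3,5)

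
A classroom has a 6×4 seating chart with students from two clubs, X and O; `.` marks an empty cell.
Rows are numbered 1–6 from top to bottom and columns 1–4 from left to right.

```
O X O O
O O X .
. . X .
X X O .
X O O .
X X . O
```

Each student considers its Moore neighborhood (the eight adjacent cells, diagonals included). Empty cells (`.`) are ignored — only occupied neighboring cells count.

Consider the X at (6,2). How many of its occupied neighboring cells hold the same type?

Occupied neighbors of (6,2): (5,1)=X, (5,2)=O, (5,3)=O, (6,1)=X.
Same type (X): 2 of 4.

2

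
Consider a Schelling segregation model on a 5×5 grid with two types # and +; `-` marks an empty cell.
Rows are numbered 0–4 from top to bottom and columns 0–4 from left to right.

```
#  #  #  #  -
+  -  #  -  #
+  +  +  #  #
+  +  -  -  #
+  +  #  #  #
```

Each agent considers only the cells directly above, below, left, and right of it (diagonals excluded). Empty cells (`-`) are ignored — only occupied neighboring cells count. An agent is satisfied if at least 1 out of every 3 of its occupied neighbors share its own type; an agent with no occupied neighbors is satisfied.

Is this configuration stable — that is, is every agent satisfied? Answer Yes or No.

(0,0)# 1/2 ok
(0,1)# 2/2 ok
(0,2)# 3/3 ok
(0,3)# 1/1 ok
(1,0)+ 1/2 ok
(1,2)# 1/2 ok
(1,4)# 1/1 ok
(2,0)+ 3/3 ok
(2,1)+ 3/3 ok
(2,2)+ 1/3 ok
(2,3)# 1/2 ok
(2,4)# 3/3 ok
(3,0)+ 3/3 ok
(3,1)+ 3/3 ok
(3,4)# 2/2 ok
(4,0)+ 2/2 ok
(4,1)+ 2/3 ok
(4,2)# 1/2 ok
(4,3)# 2/2 ok
(4,4)# 2/2 ok
All meet the threshold, so the configuration is stable.

Yes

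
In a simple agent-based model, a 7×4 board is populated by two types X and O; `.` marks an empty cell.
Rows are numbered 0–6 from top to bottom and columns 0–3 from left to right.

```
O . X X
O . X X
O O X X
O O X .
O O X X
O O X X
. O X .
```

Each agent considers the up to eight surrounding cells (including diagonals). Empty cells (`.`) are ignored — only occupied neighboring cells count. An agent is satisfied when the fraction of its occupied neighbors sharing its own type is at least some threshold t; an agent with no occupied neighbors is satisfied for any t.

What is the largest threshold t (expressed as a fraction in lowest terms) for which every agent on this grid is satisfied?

1/2

(0,0)O 1/1
(0,2)X 3/3
(0,3)X 3/3
(1,0)O 3/3
(1,2)X 5/6
(1,3)X 5/5
(2,0)O 4/4
(2,1)O 4/7
(2,2)X 4/6
(2,3)X 4/4
(3,0)O 5/5
(3,1)O 5/8
(3,2)X 4/7
(4,0)O 5/5
(4,1)O 5/8
(4,2)X 4/7
(4,3)X 4/4
(5,0)O 4/4
(5,1)O 4/7
(5,2)X 4/7
(5,3)X 4/4
(6,1)O 2/4
(6,2)X 2/4
The smallest same-type fraction is 2/4 at (6,1), which reduces to 1/2. Any threshold above that leaves this agent unsatisfied.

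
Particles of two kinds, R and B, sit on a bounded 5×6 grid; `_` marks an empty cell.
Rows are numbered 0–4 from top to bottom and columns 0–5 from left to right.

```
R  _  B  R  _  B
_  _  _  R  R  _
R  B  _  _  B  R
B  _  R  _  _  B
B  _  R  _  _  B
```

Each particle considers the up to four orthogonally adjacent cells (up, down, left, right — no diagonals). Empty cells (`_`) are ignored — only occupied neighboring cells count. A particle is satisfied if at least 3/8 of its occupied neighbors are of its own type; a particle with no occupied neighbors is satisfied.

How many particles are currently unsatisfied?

5

(0,0)R 0/0 satisfied
(0,2)B 0/1 not
(0,3)R 1/2 satisfied
(0,5)B 0/0 satisfied
(1,3)R 2/2 satisfied
(1,4)R 1/2 satisfied
(2,0)R 0/2 not
(2,1)B 0/1 not
(2,4)B 0/2 not
(2,5)R 0/2 not
(3,0)B 1/2 satisfied
(3,2)R 1/1 satisfied
(3,5)B 1/2 satisfied
(4,0)B 1/1 satisfied
(4,2)R 1/1 satisfied
(4,5)B 1/1 satisfied
Unsatisfied: (0,2), (2,0), (2,1), (2,4), (2,5) — 5 in total.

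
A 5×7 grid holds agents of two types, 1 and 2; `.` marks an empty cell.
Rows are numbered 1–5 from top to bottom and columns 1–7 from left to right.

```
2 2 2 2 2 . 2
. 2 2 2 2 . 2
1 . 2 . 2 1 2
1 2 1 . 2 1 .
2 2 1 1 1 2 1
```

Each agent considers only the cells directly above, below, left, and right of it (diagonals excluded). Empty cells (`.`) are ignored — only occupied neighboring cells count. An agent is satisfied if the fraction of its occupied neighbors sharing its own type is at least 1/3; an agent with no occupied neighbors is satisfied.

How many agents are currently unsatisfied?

Row 1: (1,1)2 1/1 ok · (1,2)2 3/3 ok · (1,3)2 3/3 ok · (1,4)2 3/3 ok · (1,5)2 2/2 ok · (1,7)2 1/1 ok
Row 2: (2,2)2 2/2 ok · (2,3)2 4/4 ok · (2,4)2 3/3 ok · (2,5)2 3/3 ok · (2,7)2 2/2 ok
Row 3: (3,1)1 1/1 ok · (3,3)2 1/2 ok · (3,5)2 2/3 ok · (3,6)1 1/3 ok · (3,7)2 1/2 ok
Row 4: (4,1)1 1/3 ok · (4,2)2 1/3 ok · (4,3)1 1/3 ok · (4,5)2 1/3 ok · (4,6)1 1/3 ok
Row 5: (5,1)2 1/2 ok · (5,2)2 2/3 ok · (5,3)1 2/3 ok · (5,4)1 2/2 ok · (5,5)1 1/3 ok · (5,6)2 0/3 unhappy · (5,7)1 0/1 unhappy
Unsatisfied: (5,6), (5,7) — 2 in total.

2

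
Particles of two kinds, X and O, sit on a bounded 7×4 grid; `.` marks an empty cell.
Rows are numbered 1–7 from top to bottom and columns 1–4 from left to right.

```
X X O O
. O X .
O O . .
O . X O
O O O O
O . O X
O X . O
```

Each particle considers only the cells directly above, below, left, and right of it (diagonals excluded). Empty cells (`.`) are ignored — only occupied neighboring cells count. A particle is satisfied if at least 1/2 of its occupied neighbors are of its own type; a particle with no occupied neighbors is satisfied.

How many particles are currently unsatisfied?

Row 1: (1,1)X 1/1 ok · (1,2)X 1/3 unhappy · (1,3)O 1/3 unhappy · (1,4)O 1/1 ok
Row 2: (2,2)O 1/3 unhappy · (2,3)X 0/2 unhappy
Row 3: (3,1)O 2/2 ok · (3,2)O 2/2 ok
Row 4: (4,1)O 2/2 ok · (4,3)X 0/2 unhappy · (4,4)O 1/2 ok
Row 5: (5,1)O 3/3 ok · (5,2)O 2/2 ok · (5,3)O 3/4 ok · (5,4)O 2/3 ok
Row 6: (6,1)O 2/2 ok · (6,3)O 1/2 ok · (6,4)X 0/3 unhappy
Row 7: (7,1)O 1/2 ok · (7,2)X 0/1 unhappy · (7,4)O 0/1 unhappy
Unsatisfied: (1,2), (1,3), (2,2), (2,3), (4,3), (6,4), (7,2), (7,4) — 8 in total.

8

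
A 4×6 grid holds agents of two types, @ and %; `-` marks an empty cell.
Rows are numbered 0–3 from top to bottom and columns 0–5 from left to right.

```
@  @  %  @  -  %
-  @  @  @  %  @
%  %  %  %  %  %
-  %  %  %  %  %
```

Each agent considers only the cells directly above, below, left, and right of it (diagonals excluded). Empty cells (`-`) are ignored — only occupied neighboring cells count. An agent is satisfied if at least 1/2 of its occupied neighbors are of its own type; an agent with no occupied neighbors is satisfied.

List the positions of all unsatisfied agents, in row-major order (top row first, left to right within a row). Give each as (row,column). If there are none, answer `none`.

(0,2), (0,5), (1,4), (1,5)

Row 0: (0,0)@ 1/1 satisfied · (0,1)@ 2/3 satisfied · (0,2)% 0/3 not · (0,3)@ 1/2 satisfied · (0,5)% 0/1 not
Row 1: (1,1)@ 2/3 satisfied · (1,2)@ 2/4 satisfied · (1,3)@ 2/4 satisfied · (1,4)% 1/3 not · (1,5)@ 0/3 not
Row 2: (2,0)% 1/1 satisfied · (2,1)% 3/4 satisfied · (2,2)% 3/4 satisfied · (2,3)% 3/4 satisfied · (2,4)% 4/4 satisfied · (2,5)% 2/3 satisfied
Row 3: (3,1)% 2/2 satisfied · (3,2)% 3/3 satisfied · (3,3)% 3/3 satisfied · (3,4)% 3/3 satisfied · (3,5)% 2/2 satisfied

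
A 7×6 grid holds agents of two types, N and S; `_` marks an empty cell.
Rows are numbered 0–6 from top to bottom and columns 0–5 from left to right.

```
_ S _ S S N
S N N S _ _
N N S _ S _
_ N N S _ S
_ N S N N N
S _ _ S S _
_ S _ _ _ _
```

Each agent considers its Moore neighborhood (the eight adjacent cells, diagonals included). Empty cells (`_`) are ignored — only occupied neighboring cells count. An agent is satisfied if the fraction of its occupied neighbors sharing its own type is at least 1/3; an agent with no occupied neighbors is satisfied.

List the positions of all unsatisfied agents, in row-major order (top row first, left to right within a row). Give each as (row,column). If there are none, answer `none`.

(0,5), (1,0), (2,2), (5,4)

(0,1)S 1/3 satisfied
(0,3)S 2/3 satisfied
(0,4)S 2/3 satisfied
(0,5)N 0/1 not
(1,0)S 1/4 not
(1,1)N 3/6 satisfied
(1,2)N 2/6 satisfied
(1,3)S 4/5 satisfied
(2,0)N 3/4 satisfied
(2,1)N 5/7 satisfied
(2,2)S 2/7 not
(2,4)S 3/3 satisfied
(3,1)N 4/6 satisfied
(3,2)N 4/7 satisfied
(3,3)S 3/6 satisfied
(3,5)S 1/3 satisfied
(4,1)N 2/4 satisfied
(4,2)S 2/6 satisfied
(4,3)N 2/6 satisfied
(4,4)N 2/6 satisfied
(4,5)N 1/3 satisfied
(5,0)S 1/2 satisfied
(5,3)S 2/4 satisfied
(5,4)S 1/4 not
(6,1)S 1/1 satisfied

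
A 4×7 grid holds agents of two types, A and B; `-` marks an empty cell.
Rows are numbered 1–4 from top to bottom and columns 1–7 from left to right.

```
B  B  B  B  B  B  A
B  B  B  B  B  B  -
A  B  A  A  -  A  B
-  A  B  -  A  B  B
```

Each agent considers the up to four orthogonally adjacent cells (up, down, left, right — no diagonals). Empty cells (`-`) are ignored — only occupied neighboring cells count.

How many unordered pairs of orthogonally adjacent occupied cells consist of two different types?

13

Scan each occupied cell's neighbors to the right and below so each pair is counted once.
Row 1: B(1,1)–B(1,2)= B(1,1)–B(2,1)= B(1,2)–B(1,3)= B(1,2)–B(2,2)= B(1,3)–B(1,4)= B(1,3)–B(2,3)= B(1,4)–B(1,5)= B(1,4)–B(2,4)= B(1,5)–B(1,6)= B(1,5)–B(2,5)= B(1,6)–A(1,7)≠ B(1,6)–B(2,6)=  → 1/12 unlike.
Row 2: B(2,1)–B(2,2)= B(2,1)–A(3,1)≠ B(2,2)–B(2,3)= B(2,2)–B(3,2)= B(2,3)–B(2,4)= B(2,3)–A(3,3)≠ B(2,4)–B(2,5)= B(2,4)–A(3,4)≠ B(2,5)–B(2,6)= B(2,6)–A(3,6)≠  → 4/10 unlike.
Row 3: A(3,1)–B(3,2)≠ B(3,2)–A(3,3)≠ B(3,2)–A(4,2)≠ A(3,3)–A(3,4)= A(3,3)–B(4,3)≠ A(3,6)–B(3,7)≠ A(3,6)–B(4,6)≠ B(3,7)–B(4,7)=  → 6/8 unlike.
Row 4: A(4,2)–B(4,3)≠ A(4,5)–B(4,6)≠ B(4,6)–B(4,7)=  → 2/3 unlike.
Total adjacent occupied pairs: 33; unlike-type pairs: 13.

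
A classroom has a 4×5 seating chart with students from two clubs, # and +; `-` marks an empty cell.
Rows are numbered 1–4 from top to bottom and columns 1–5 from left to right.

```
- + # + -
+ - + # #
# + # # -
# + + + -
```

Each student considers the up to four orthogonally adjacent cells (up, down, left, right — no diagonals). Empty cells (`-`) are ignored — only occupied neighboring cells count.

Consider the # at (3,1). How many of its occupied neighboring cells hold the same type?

1

Occupied neighbors of (3,1): (2,1)=+, (4,1)=#, (3,2)=+.
Same type (#): 1 of 3.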